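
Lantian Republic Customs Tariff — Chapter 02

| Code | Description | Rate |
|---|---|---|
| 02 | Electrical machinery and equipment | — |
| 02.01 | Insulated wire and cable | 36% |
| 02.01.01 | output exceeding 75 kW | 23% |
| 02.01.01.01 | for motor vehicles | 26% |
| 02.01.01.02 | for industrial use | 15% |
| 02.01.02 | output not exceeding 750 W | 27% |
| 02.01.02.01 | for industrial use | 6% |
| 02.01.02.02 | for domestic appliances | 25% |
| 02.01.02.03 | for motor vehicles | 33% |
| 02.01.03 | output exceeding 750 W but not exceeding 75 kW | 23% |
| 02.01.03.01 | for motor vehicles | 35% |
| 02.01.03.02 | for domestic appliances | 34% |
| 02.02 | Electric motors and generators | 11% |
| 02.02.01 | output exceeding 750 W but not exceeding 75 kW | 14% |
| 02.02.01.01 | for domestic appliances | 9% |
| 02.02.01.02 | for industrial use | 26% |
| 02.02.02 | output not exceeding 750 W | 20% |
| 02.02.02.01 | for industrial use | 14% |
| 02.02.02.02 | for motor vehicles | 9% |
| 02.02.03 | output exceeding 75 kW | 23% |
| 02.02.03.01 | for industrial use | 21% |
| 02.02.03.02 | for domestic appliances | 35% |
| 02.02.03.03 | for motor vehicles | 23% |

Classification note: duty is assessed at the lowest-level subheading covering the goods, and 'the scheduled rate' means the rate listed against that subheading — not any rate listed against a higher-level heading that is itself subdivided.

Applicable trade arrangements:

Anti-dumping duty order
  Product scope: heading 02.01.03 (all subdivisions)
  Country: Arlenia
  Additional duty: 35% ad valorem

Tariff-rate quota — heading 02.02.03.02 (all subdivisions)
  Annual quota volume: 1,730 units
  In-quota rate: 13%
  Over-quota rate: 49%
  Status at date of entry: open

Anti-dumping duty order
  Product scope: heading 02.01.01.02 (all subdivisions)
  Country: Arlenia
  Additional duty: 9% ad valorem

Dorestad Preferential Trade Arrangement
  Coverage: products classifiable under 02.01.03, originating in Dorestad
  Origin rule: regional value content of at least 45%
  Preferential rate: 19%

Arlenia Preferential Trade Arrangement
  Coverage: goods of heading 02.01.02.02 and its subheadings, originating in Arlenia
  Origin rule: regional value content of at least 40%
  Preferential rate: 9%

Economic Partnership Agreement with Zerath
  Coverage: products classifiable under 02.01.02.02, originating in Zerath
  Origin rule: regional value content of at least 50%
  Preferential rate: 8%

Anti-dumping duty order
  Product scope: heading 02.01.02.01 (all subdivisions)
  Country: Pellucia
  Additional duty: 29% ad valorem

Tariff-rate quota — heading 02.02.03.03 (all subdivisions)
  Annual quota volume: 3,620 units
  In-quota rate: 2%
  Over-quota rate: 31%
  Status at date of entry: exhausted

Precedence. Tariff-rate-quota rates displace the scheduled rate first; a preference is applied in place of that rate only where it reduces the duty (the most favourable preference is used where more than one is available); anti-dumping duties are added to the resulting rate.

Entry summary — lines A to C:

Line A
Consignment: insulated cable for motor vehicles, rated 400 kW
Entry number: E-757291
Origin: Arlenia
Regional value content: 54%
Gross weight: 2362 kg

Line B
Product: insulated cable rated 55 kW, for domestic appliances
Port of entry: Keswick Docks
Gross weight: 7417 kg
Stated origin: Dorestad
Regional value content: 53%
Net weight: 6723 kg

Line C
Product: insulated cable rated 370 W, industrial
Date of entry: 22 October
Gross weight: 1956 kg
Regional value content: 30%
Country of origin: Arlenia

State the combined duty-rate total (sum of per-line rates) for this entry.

51%

Line A: insulated cable → 02.01; rated 400 kW → 02.01.01; for motor vehicles → 02.01.01.01. Scheduled 26%. Arlenia agreement on 02.01.02.02: 02.01.01.01 not covered. → 26%.
Line B: insulated cable → 02.01; rated 55 kW → 02.01.03; for domestic appliances → 02.01.03.02. Scheduled 34%. Dorestad agreement on 02.01.03: RVC ≥ 45% → 19% available; preferential 19%. → 19%.
Line C: insulated cable → 02.01; rated 370 W → 02.01.02; industrial → 02.01.02.01. Scheduled 6%. Arlenia agreement on 02.01.02.02: 02.01.02.01 not covered. → 6%.
Sum: 26% + 19% + 6% = 51%.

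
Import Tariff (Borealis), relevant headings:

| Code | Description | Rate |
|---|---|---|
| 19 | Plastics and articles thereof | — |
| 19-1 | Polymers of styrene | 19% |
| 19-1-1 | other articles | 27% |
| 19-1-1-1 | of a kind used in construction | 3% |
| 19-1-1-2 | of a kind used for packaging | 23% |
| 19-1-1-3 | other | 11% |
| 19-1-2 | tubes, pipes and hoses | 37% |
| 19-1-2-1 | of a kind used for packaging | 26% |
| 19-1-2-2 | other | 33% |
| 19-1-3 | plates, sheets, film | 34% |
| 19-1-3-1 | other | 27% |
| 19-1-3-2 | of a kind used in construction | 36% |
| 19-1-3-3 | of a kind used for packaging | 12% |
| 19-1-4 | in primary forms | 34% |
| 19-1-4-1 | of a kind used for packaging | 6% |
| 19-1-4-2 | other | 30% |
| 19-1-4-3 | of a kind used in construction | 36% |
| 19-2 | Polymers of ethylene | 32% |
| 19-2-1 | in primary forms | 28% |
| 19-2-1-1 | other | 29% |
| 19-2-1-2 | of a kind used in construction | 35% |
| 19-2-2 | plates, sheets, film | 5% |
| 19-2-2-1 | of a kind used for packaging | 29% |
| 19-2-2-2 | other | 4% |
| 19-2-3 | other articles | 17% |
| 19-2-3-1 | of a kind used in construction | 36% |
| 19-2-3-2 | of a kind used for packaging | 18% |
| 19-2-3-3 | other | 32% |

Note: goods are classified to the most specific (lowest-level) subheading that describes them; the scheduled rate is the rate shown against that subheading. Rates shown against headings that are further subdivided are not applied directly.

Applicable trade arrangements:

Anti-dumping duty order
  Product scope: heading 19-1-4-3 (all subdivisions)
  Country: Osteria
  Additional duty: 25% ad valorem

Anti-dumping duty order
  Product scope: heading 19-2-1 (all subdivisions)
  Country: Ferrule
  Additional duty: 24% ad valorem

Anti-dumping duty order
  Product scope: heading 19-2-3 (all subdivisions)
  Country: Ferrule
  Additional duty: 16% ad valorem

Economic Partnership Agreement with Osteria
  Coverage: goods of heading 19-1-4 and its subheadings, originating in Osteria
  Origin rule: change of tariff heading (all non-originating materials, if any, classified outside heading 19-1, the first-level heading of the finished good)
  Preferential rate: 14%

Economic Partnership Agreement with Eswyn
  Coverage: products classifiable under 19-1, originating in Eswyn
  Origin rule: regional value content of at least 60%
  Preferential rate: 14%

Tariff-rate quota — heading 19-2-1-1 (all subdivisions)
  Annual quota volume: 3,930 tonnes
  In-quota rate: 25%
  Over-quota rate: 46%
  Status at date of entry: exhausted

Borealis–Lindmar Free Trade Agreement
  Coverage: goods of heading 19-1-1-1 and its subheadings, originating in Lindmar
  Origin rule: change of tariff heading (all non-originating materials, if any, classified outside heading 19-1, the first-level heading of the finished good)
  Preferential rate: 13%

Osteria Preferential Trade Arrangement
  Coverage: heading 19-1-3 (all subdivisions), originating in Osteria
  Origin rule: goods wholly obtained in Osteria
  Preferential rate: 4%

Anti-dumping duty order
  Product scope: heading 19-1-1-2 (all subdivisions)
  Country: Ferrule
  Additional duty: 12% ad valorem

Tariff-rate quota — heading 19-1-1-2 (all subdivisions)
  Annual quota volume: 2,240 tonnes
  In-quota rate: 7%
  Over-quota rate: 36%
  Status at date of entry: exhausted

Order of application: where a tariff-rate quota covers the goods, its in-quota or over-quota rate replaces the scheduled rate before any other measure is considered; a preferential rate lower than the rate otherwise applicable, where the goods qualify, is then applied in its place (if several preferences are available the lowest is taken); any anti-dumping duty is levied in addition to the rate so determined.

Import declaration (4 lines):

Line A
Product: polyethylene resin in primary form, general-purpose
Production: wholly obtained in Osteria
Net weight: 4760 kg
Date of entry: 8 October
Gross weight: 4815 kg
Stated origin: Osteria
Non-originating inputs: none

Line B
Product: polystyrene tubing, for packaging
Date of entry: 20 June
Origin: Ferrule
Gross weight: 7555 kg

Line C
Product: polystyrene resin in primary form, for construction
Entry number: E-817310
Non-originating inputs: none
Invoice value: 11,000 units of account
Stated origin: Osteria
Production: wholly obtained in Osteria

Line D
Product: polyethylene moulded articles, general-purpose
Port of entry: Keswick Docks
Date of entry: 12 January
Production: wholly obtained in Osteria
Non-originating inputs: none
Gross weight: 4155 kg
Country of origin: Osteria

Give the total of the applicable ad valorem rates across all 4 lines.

143%

Line A: polyethylene → 19-2; resin in primary form → 19-2-1; general-purpose → 19-2-1-1. Scheduled 29%. quota on 19-2-1-1 exhausted → over-quota 46%; Osteria agreement on 19-1-4: 19-2-1-1 not covered; Osteria agreement on 19-1-3: 19-2-1-1 not covered. → 46%.
Line B: polystyrene → 19-1; tubing → 19-1-2; for packaging → 19-1-2-1. Scheduled 26%. No special measure applies. → 26%.
Line C: polystyrene → 19-1; resin in primary form → 19-1-4; for construction → 19-1-4-3. Scheduled 36%. Osteria agreement on 19-1-4: CTH met → 14% available; Osteria agreement on 19-1-3: 19-1-4-3 not covered; preferential 14%; anti-dumping (Osteria, 19-1-4-3): +25%; total 14% + 25% = 39%. → 39%.
Line D: polyethylene → 19-2; moulded articles → 19-2-3; general-purpose → 19-2-3-3. Scheduled 32%. Osteria agreement on 19-1-4: 19-2-3-3 not covered; Osteria agreement on 19-1-3: 19-2-3-3 not covered. → 32%.
Sum: 46% + 26% + 39% + 32% = 143%.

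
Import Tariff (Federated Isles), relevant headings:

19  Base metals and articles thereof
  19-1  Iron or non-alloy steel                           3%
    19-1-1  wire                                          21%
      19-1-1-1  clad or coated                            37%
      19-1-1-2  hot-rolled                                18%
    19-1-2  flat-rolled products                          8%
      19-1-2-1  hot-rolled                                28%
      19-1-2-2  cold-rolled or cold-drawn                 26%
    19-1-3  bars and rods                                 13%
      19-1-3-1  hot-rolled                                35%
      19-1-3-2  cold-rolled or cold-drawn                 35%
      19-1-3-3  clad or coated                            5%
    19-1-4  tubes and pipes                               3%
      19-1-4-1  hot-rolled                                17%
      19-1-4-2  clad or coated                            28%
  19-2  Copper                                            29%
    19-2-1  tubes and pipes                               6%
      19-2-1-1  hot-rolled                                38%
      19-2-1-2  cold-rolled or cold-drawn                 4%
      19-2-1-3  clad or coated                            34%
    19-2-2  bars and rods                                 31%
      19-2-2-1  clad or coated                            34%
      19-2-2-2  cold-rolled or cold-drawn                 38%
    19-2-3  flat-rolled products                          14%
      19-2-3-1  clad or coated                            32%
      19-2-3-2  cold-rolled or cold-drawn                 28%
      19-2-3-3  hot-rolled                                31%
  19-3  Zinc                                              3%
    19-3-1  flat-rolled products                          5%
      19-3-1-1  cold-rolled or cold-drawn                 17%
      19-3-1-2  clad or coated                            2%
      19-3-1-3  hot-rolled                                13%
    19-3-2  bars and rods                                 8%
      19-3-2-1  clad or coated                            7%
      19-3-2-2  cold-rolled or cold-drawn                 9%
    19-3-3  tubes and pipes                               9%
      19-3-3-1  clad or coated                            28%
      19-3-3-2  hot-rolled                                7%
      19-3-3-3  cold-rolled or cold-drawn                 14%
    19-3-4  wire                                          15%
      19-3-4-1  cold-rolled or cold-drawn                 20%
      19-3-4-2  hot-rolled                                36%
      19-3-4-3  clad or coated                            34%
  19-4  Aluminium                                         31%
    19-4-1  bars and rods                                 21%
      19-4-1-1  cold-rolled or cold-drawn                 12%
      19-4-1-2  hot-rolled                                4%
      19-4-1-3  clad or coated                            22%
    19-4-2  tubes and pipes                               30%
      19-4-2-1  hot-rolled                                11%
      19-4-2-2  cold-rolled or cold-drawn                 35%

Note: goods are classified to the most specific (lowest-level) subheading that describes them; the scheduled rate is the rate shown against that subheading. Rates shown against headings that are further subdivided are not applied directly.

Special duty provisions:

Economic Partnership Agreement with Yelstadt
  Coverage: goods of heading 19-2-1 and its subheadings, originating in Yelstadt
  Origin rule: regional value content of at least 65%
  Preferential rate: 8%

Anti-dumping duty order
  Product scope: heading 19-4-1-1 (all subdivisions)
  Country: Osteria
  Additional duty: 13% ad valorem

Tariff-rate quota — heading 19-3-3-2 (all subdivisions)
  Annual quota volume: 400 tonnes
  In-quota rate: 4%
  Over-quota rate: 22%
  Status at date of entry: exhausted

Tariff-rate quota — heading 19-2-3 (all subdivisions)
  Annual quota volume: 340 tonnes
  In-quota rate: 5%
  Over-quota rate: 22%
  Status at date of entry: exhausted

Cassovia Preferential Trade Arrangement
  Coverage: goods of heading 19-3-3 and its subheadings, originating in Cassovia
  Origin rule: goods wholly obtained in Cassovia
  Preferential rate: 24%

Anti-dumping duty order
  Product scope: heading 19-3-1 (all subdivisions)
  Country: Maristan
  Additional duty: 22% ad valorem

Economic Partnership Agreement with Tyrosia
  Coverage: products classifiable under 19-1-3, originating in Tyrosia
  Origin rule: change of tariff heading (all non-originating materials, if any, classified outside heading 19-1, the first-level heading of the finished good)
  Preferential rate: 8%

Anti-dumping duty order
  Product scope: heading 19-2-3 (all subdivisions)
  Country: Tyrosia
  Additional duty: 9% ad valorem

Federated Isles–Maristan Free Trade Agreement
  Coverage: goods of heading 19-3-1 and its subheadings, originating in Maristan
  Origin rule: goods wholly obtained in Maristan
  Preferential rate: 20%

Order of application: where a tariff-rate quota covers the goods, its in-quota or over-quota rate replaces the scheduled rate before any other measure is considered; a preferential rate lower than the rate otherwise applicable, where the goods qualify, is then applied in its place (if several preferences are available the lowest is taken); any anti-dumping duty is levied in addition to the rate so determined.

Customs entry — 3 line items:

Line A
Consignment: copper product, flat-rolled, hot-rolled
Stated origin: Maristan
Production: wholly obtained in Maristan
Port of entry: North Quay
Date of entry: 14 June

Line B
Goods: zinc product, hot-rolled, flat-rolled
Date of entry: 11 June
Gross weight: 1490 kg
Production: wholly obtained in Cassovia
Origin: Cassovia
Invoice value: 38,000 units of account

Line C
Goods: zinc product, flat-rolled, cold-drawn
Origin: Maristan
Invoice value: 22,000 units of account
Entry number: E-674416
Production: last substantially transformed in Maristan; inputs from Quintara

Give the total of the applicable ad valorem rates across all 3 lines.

Line A: copper → 19-2; flat-rolled → 19-2-3; hot-rolled → 19-2-3-3. Scheduled 31%. quota on 19-2-3 exhausted → over-quota 22%; Maristan agreement on 19-3-1: 19-2-3-3 not covered. → 22%.
Line B: zinc → 19-3; flat-rolled → 19-3-1; hot-rolled → 19-3-1-3. Scheduled 13%. Cassovia agreement on 19-3-3: 19-3-1-3 not covered. → 13%.
Line C: zinc → 19-3; flat-rolled → 19-3-1; cold-drawn → 19-3-1-1. Scheduled 17%. Maristan agreement on 19-3-1: not wholly obtained; anti-dumping (Maristan, 19-3-1): +22%; total 17% + 22% = 39%. → 39%.
Sum: 22% + 13% + 39% = 74%.

74%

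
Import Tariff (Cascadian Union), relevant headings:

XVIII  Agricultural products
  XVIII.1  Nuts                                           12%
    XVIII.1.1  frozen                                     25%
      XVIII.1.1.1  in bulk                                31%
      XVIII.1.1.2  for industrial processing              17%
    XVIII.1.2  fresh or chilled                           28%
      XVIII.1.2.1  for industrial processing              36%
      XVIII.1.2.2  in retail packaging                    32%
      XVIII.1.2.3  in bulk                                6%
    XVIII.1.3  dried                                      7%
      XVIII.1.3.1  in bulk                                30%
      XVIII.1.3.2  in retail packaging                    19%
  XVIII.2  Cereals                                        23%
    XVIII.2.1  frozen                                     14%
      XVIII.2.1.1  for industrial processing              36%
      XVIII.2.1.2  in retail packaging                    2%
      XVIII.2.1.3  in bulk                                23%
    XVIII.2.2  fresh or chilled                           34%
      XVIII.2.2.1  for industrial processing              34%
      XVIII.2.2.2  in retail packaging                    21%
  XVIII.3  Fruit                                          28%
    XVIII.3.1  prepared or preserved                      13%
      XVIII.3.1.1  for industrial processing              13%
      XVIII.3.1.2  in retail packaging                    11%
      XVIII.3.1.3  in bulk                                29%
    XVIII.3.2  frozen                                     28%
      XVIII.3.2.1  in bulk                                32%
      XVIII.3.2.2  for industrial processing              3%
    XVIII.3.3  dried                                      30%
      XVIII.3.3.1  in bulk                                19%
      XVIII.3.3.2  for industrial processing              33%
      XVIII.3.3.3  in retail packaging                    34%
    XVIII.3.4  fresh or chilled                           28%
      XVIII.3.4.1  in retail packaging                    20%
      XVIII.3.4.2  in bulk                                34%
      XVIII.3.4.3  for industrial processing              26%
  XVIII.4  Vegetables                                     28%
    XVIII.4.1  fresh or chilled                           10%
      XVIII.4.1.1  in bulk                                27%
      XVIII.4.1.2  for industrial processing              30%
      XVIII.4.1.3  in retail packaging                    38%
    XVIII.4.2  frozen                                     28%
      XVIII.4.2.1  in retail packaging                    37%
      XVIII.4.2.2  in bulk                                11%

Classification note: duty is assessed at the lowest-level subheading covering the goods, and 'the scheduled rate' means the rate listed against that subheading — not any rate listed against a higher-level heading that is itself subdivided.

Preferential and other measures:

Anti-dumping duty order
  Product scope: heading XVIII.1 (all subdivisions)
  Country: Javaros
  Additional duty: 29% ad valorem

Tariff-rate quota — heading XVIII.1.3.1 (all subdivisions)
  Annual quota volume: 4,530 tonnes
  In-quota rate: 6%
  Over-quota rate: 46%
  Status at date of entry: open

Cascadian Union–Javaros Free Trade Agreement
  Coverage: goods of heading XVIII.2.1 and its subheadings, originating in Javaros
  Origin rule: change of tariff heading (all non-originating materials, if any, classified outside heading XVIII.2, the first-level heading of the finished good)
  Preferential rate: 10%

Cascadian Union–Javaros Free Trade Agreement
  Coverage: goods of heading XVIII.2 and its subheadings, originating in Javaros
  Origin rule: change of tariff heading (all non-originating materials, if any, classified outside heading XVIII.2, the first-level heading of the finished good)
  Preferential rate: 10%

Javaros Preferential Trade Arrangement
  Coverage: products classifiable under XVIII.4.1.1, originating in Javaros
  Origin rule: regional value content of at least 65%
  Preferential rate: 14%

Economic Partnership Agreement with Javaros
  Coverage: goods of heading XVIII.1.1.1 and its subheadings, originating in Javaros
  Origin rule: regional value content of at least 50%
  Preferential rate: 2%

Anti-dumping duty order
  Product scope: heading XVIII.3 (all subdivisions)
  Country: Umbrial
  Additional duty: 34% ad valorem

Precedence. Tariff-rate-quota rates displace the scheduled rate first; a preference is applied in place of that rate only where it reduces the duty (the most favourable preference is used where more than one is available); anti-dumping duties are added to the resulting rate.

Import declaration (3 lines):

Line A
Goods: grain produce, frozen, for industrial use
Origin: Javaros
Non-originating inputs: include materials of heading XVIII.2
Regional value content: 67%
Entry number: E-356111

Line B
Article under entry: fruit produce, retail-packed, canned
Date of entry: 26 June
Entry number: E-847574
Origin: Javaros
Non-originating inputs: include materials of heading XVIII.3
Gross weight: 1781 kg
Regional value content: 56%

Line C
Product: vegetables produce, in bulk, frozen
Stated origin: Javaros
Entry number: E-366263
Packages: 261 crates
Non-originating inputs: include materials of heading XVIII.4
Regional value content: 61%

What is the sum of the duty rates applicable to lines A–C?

58%

Line A: grain → XVIII.2; frozen → XVIII.2.1; for industrial use → XVIII.2.1.1. Scheduled 36%. Javaros agreement on XVIII.2.1: CTH not met; Javaros agreement on XVIII.2: CTH not met; Javaros agreement on XVIII.4.1.1: XVIII.2.1.1 not covered; Javaros agreement on XVIII.1.1.1: XVIII.2.1.1 not covered. → 36%.
Line B: fruit → XVIII.3; canned → XVIII.3.1; retail-packed → XVIII.3.1.2. Scheduled 11%. Javaros agreement on XVIII.2.1: XVIII.3.1.2 not covered; Javaros agreement on XVIII.2: XVIII.3.1.2 not covered; Javaros agreement on XVIII.4.1.1: XVIII.3.1.2 not covered; Javaros agreement on XVIII.1.1.1: XVIII.3.1.2 not covered. → 11%.
Line C: vegetables → XVIII.4; frozen → XVIII.4.2; in bulk → XVIII.4.2.2. Scheduled 11%. Javaros agreement on XVIII.2.1: XVIII.4.2.2 not covered; Javaros agreement on XVIII.2: XVIII.4.2.2 not covered; Javaros agreement on XVIII.4.1.1: XVIII.4.2.2 not covered; Javaros agreement on XVIII.1.1.1: XVIII.4.2.2 not covered. → 11%.
Sum: 36% + 11% + 11% = 58%.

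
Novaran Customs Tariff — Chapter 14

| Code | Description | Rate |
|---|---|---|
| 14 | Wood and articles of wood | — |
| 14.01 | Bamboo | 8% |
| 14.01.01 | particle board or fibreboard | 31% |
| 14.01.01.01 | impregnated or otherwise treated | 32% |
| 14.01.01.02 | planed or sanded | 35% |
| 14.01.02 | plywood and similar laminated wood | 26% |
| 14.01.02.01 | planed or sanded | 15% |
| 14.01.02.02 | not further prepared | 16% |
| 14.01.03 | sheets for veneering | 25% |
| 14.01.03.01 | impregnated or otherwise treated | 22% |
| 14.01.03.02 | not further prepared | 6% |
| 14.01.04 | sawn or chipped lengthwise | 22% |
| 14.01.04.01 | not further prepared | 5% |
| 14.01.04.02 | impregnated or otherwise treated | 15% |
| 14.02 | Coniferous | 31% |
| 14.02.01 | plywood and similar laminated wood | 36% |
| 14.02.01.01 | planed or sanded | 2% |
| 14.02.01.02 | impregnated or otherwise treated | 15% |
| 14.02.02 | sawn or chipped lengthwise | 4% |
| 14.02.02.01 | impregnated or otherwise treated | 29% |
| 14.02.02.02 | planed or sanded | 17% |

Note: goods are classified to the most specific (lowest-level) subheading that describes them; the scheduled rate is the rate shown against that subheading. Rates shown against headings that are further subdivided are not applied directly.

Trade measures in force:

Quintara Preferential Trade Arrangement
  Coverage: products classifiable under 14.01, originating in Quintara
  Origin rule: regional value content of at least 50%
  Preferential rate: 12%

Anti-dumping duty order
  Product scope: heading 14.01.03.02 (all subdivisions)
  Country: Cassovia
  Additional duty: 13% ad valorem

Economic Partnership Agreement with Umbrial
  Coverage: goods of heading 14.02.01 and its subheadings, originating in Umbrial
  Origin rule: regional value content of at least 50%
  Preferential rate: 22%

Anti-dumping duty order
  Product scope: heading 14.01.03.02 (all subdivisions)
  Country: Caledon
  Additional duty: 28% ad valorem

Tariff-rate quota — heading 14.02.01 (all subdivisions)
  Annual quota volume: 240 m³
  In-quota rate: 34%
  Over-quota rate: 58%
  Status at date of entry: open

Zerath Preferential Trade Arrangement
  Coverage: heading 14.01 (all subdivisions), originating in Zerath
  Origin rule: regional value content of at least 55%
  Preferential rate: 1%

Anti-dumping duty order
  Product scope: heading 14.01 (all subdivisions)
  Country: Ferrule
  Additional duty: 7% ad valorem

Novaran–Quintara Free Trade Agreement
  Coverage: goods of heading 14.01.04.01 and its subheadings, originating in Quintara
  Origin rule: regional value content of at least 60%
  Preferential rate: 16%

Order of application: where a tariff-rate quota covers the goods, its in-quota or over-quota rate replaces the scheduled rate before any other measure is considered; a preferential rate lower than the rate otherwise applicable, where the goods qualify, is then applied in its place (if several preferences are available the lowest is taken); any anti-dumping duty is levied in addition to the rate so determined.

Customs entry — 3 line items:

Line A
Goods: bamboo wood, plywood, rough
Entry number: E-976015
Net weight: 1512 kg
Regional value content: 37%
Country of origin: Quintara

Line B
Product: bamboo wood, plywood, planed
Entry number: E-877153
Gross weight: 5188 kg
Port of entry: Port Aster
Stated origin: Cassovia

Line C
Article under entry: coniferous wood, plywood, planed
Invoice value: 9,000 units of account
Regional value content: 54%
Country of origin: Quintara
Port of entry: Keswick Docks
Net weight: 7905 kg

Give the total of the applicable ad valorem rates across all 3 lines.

Line A: bamboo → 14.01; plywood → 14.01.02; rough → 14.01.02.02. Scheduled 16%. Quintara agreement on 14.01: RVC < 50%; Quintara agreement on 14.01.04.01: 14.01.02.02 not covered. → 16%.
Line B: bamboo → 14.01; plywood → 14.01.02; planed → 14.01.02.01. Scheduled 15%. No special measure applies. → 15%.
Line C: coniferous → 14.02; plywood → 14.02.01; planed → 14.02.01.01. Scheduled 2%. quota on 14.02.01 open → in-quota 34%; Quintara agreement on 14.01: 14.02.01.01 not covered; Quintara agreement on 14.01.04.01: 14.02.01.01 not covered. → 34%.
Sum: 16% + 15% + 34% = 65%.

65%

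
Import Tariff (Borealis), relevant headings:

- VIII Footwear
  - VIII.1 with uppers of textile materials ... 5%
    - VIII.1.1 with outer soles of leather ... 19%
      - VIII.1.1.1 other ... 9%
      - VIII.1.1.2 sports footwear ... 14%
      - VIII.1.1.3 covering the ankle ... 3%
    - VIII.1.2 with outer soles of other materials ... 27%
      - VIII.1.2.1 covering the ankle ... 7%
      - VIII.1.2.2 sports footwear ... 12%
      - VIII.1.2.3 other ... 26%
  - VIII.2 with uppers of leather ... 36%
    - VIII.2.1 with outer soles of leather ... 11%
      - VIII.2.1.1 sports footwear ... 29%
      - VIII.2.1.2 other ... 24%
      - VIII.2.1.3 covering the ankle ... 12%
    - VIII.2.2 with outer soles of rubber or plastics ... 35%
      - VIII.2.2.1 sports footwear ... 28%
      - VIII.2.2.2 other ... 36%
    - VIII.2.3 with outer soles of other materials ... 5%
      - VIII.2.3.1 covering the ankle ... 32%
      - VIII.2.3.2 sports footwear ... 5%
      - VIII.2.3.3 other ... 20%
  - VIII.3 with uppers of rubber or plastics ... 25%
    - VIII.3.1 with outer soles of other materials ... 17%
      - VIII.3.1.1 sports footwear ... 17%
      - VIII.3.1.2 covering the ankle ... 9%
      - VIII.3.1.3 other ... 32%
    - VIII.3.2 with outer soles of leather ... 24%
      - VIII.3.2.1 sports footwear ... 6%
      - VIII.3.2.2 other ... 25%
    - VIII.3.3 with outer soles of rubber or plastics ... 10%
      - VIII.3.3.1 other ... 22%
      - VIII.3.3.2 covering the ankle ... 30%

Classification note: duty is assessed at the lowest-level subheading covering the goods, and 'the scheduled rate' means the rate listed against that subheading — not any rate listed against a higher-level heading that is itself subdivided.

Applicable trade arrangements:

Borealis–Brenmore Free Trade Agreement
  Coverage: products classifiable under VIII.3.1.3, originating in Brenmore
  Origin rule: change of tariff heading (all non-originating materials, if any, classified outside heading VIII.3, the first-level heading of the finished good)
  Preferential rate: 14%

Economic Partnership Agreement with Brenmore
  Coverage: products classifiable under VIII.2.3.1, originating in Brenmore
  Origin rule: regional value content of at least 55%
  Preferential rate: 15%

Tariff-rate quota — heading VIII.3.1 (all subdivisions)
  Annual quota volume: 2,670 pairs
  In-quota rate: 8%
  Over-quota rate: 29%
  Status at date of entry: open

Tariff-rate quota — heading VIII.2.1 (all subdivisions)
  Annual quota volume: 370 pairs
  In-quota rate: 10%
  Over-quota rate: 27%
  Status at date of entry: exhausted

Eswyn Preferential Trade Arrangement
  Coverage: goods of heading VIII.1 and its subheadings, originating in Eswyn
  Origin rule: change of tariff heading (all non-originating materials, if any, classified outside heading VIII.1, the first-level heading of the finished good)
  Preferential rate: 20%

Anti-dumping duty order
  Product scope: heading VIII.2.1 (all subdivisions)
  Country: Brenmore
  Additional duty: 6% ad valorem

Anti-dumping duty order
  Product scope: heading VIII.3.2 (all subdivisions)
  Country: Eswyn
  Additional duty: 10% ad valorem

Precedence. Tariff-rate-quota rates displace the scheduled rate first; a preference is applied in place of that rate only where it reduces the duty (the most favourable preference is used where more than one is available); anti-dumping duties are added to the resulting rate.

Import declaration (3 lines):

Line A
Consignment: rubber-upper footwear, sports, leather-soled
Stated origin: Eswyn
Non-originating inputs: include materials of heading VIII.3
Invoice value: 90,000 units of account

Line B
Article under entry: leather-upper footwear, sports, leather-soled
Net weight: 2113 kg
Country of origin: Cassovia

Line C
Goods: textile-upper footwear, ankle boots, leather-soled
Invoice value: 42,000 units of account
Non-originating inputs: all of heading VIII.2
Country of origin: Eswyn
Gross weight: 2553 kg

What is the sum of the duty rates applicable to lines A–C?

Line A: rubber-upper → VIII.3; leather-soled → VIII.3.2; sports → VIII.3.2.1. Scheduled 6%. Eswyn agreement on VIII.1: VIII.3.2.1 not covered; anti-dumping (Eswyn, VIII.3.2): +10%; total 6% + 10% = 16%. → 16%.
Line B: leather-upper → VIII.2; leather-soled → VIII.2.1; sports → VIII.2.1.1. Scheduled 29%. quota on VIII.2.1 exhausted → over-quota 27%. → 27%.
Line C: textile-upper → VIII.1; leather-soled → VIII.1.1; ankle boots → VIII.1.1.3. Scheduled 3%. Eswyn agreement on VIII.1: CTH met → 20% available; preference 20% not lower than 3% → no reduction. → 3%.
Sum: 16% + 27% + 3% = 46%.

46%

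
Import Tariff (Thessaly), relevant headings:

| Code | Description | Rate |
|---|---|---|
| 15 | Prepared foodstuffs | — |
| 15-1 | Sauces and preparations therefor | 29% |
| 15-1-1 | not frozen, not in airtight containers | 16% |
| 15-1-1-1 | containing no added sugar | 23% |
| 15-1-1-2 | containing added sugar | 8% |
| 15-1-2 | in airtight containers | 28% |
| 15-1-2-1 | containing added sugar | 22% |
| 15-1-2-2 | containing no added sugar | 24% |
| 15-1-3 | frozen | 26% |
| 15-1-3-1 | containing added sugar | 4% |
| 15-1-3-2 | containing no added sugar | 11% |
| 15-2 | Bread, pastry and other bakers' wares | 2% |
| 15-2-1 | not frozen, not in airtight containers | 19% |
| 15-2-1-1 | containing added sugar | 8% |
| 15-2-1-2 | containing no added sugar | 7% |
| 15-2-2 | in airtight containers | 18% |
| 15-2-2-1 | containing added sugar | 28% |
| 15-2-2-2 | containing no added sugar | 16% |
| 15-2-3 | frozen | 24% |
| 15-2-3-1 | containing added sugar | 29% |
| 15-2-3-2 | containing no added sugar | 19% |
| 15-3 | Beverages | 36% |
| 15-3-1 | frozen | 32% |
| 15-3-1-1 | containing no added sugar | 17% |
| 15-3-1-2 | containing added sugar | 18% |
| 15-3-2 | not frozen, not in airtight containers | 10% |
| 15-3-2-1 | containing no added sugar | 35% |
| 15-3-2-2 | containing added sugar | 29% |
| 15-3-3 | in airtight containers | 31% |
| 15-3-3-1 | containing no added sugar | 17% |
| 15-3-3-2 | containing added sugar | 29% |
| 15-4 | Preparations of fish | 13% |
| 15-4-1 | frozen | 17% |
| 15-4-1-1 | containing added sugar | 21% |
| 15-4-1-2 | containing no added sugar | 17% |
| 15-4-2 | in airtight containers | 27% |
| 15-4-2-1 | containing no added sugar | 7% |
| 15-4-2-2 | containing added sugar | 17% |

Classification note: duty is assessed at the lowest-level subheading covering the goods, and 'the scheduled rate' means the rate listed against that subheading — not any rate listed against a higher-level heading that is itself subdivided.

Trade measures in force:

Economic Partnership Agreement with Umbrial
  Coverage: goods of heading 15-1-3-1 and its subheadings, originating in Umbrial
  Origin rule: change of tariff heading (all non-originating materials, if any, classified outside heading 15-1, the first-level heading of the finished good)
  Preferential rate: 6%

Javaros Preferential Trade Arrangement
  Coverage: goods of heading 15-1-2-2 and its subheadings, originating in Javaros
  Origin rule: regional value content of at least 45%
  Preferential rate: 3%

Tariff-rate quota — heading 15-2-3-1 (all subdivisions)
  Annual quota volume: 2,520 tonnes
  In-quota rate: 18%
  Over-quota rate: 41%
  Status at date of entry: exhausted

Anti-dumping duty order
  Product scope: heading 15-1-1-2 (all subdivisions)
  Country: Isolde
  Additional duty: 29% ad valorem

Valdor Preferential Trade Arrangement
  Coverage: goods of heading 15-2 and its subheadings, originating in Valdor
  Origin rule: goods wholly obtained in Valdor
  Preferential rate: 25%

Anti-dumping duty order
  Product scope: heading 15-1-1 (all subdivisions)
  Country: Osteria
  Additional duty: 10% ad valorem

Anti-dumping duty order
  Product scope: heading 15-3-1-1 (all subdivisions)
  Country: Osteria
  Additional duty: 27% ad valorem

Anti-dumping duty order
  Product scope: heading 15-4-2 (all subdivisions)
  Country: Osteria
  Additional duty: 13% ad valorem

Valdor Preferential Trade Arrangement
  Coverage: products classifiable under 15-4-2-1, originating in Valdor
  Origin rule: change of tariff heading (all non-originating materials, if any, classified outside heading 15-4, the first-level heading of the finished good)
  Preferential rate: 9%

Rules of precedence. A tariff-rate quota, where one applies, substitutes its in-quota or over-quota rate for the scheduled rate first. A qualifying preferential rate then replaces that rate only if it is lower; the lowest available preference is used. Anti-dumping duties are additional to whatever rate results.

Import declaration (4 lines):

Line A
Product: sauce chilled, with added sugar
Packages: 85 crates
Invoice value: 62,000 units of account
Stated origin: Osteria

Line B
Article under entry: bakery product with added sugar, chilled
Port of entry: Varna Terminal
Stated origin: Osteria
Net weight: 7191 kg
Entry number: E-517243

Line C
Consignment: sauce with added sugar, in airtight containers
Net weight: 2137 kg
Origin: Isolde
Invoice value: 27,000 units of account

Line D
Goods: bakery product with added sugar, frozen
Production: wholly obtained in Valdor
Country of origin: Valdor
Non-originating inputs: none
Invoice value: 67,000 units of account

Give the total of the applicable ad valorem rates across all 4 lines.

Line A: sauce → 15-1; chilled → 15-1-1; with added sugar → 15-1-1-2. Scheduled 8%. anti-dumping (Osteria, 15-1-1): +10%; total 8% + 10% = 18%. → 18%.
Line B: bakery product → 15-2; chilled → 15-2-1; with added sugar → 15-2-1-1. Scheduled 8%. No special measure applies. → 8%.
Line C: sauce → 15-1; in airtight containers → 15-1-2; with added sugar → 15-1-2-1. Scheduled 22%. No special measure applies. → 22%.
Line D: bakery product → 15-2; frozen → 15-2-3; with added sugar → 15-2-3-1. Scheduled 29%. quota on 15-2-3-1 exhausted → over-quota 41%; Valdor agreement on 15-2: wholly obtained → 25% available; Valdor agreement on 15-4-2-1: 15-2-3-1 not covered; preferential 25%. → 25%.
Sum: 18% + 8% + 22% + 25% = 73%.

73%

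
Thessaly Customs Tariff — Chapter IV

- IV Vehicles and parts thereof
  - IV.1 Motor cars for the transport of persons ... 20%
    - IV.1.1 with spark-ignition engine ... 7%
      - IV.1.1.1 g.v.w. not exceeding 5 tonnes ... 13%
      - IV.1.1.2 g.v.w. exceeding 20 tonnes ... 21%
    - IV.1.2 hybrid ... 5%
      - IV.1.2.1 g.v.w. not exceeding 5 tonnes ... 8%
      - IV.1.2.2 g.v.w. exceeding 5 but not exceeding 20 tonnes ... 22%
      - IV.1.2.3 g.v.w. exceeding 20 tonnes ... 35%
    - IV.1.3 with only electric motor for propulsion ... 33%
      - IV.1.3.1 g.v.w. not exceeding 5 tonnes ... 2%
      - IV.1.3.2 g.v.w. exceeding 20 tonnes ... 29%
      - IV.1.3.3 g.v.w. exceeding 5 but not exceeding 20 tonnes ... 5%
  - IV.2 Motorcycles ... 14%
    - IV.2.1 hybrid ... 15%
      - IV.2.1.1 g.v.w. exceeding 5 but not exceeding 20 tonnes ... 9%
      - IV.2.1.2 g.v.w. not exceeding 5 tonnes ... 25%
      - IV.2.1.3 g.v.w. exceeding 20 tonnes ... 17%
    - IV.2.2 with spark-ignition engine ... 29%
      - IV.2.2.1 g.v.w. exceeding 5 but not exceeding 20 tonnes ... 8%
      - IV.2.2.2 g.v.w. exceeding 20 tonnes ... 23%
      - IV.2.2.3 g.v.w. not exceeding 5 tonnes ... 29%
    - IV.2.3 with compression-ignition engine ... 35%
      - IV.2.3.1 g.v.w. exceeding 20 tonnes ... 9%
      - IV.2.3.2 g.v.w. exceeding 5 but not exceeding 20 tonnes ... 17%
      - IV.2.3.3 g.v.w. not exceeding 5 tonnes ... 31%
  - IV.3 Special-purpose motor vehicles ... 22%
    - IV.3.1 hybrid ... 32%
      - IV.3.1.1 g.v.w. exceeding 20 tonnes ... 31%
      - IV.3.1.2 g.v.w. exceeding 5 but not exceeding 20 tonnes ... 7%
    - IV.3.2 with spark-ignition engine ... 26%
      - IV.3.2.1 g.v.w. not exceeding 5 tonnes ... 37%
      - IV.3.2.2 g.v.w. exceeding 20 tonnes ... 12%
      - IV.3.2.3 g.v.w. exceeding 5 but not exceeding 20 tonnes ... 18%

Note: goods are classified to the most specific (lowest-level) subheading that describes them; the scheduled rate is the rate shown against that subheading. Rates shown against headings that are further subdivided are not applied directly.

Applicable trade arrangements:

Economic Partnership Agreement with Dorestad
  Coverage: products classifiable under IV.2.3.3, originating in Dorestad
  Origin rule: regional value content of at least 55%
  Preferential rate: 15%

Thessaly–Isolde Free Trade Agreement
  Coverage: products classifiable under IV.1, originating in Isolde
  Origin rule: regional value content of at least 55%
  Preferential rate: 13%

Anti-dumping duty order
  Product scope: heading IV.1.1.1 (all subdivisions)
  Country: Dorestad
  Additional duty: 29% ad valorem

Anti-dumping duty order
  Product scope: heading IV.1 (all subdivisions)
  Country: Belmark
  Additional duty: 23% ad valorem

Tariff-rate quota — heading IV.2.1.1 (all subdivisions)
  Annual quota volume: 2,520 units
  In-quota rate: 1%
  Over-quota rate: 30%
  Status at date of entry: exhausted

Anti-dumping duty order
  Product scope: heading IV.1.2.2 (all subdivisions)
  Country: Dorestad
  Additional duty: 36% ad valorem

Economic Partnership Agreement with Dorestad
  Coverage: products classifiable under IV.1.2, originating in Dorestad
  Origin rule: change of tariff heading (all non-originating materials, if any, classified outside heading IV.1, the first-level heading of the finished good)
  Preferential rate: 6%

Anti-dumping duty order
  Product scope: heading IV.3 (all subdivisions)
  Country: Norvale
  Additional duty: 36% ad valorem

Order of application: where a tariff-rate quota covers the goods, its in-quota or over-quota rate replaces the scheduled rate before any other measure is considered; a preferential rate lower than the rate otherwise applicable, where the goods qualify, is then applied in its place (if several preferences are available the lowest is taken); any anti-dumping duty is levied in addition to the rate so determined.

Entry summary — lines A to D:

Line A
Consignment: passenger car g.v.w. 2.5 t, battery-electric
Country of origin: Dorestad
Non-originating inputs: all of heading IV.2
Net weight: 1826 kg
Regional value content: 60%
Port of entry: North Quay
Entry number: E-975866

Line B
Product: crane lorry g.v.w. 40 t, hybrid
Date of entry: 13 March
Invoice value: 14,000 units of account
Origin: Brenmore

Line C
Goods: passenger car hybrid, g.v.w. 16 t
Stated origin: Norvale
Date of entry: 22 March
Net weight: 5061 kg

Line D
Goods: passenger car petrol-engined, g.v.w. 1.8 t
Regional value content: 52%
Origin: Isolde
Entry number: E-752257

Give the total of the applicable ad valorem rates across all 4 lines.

Line A: passenger car → IV.1; battery-electric → IV.1.3; g.v.w. 2.5 t → IV.1.3.1. Scheduled 2%. Dorestad agreement on IV.2.3.3: IV.1.3.1 not covered; Dorestad agreement on IV.1.2: IV.1.3.1 not covered. → 2%.
Line B: crane lorry → IV.3; hybrid → IV.3.1; g.v.w. 40 t → IV.3.1.1. Scheduled 31%. No special measure applies. → 31%.
Line C: passenger car → IV.1; hybrid → IV.1.2; g.v.w. 16 t → IV.1.2.2. Scheduled 22%. No special measure applies. → 22%.
Line D: passenger car → IV.1; petrol-engined → IV.1.1; g.v.w. 1.8 t → IV.1.1.1. Scheduled 13%. Isolde agreement on IV.1: RVC < 55%. → 13%.
Sum: 2% + 31% + 22% + 13% = 68%.

68%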